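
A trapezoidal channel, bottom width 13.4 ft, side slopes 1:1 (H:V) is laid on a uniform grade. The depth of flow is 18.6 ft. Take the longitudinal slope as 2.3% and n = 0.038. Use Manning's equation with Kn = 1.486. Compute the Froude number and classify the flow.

supercritical

With bottom width b = 13.4 ft and side slope z = 1: A = (b + zy)y = (13.4 + 1×18.6)×18.6 = 595.2 ft²; P = b + 2y√(1+z²) = 13.4 + 2×18.6×1.414 = 66.01 ft.
Hydraulic radius R = A/P = 595.2/66.01 = 9.017 ft.
V = (1.486/n) R^(2/3) √S = (1.486/0.038) × 9.017^(2/3) × √0.023 = 25.69 ft/s. Hydraulic depth D_h = A/T = 595.2/50.6 = 11.76 ft.
Froude number Fr = V/√(g·D_h) = 25.69/√(32.2×11.76) = 1.32, which is greater than 1, so the flow is supercritical.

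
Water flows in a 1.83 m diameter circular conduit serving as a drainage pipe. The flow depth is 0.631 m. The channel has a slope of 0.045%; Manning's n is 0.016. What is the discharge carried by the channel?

For a circular section of diameter D = 1.83 m at depth y = 0.631 m, the central angle is θ = 2 arccos(1 − 2y/D) = 2.51 rad. Then A = (D²/8)(θ − sin θ) = 0.8039 m² and P = Dθ/2 = 2.297 m.
Hydraulic radius R = A/P = 0.8039/2.297 = 0.35 m.
Manning's equation: Q = (1/n) A R^(2/3) S^(1/2) = (1/0.016) × 0.8039 × 0.35^(2/3) × 0.00045^(1/2) = 0.529 m³/s.

Q = 0.529 m³/s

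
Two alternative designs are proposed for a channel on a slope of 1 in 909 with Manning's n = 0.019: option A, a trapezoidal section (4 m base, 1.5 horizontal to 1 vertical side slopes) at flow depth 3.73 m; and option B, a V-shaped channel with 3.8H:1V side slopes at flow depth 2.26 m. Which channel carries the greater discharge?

Channel A: With bottom width b = 4 m and side slope z = 1.5: A = (b + zy)y = (4 + 1.5×3.73)×3.73 = 35.79 m²; P = b + 2y√(1+z²) = 4 + 2×3.73×1.803 = 17.45 m. Hydraulic radius R = A/P = 35.79/17.45 = 2.051 m. Q_A = (1/0.019)·35.79·2.051^(2/3)·√0.0011 = 100.9 m³/s.
Channel B: For a triangular section with side slope z = 3.8: A = zy² = 3.8×2.26² = 19.41 m²; P = 2y√(1+z²) = 2×2.26×3.929 = 17.76 m. Hydraulic radius R = A/P = 19.41/17.76 = 1.093 m. Q_B = (1/0.019)·19.41·1.093^(2/3)·√0.0011 = 35.95 m³/s.
Q_A = 100.9 m³/s vs Q_B = 35.95 m³/s, so channel A carries more.

channel A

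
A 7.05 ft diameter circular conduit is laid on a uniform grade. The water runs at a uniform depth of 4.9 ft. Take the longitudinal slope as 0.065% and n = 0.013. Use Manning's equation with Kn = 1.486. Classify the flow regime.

For a circular section of diameter D = 7.05 ft at depth y = 4.9 ft, the central angle is θ = 2 arccos(1 − 2y/D) = 3.943 rad. Then A = (D²/8)(θ − sin θ) = 28.96 ft² and P = Dθ/2 = 13.9 ft.
Hydraulic radius R = A/P = 28.96/13.9 = 2.084 ft.
V = (1.486/n) R^(2/3) √S = (1.486/0.013) × 2.084^(2/3) × √0.00065 = 4.754 ft/s. Hydraulic depth D_h = A/T = 28.96/6.492 = 4.461 ft.
Froude number Fr = V/√(g·D_h) = 4.754/√(32.2×4.461) = 0.397, which is less than 1, so the flow is subcritical.

subcritical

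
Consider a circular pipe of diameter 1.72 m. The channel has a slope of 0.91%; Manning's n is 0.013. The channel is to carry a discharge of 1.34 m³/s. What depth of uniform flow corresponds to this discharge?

Manning's equation rearranged: A R^(2/3) = nQ / (1·√S) = 0.013 × 1.34 / (√0.0091) = 0.1826.
At y = 0.512 m: A R^(2/3) = 0.2553 — over.
At y = 0.374 m: A R^(2/3) = 0.1372 — short.
At y = 0.432 m: A R^(2/3) = 0.183 — matches.

y_n = 0.432 m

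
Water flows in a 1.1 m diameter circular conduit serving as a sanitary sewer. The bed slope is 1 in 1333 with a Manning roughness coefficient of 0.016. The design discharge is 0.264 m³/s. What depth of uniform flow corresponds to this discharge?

Manning's equation rearranged: A R^(2/3) = nQ / (1·√S) = 0.016 × 0.264 / (√0.0007502) = 0.1542.
At y = 0.425 m: A R^(2/3) = 0.1271 — short.
At y = 0.538 m: A R^(2/3) = 0.1935 — over.
At y = 0.473 m: A R^(2/3) = 0.1544 — ≈ 0.1542.

y_n = 0.473 m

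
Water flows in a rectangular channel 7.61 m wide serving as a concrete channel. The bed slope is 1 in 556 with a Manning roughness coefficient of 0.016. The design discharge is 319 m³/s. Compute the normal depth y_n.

Manning's equation rearranged: A R^(2/3) = nQ / (1·√S) = 0.016 × 319 / (√0.001799) = 120.4.
Trying y = 7.35 m: A R^(2/3) = 103.2 — too small.
Trying y = 10.4 m: A R^(2/3) = 156.7 — too large.
Trying y = 8.34 m: A R^(2/3) = 120.4 — close enough.

y_n = 8.34 m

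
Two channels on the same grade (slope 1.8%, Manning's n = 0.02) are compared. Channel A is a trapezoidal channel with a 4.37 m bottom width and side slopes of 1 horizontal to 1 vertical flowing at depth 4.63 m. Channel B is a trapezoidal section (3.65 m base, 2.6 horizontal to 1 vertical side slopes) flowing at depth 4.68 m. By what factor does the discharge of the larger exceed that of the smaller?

1.83

Channel A: With bottom width b = 4.37 m and side slope z = 1: A = (b + zy)y = (4.37 + 1×4.63)×4.63 = 41.67 m²; P = b + 2y√(1+z²) = 4.37 + 2×4.63×1.414 = 17.47 m. Hydraulic radius R = A/P = 41.67/17.47 = 2.386 m. Q_A = (1/0.02)·41.67·2.386^(2/3)·√0.018 = 499.1 m³/s.
Channel B: With bottom width b = 3.65 m and side slope z = 2.6: A = (b + zy)y = (3.65 + 2.6×4.68)×4.68 = 74.03 m²; P = b + 2y√(1+z²) = 3.65 + 2×4.68×2.786 = 29.72 m. Hydraulic radius R = A/P = 74.03/29.72 = 2.491 m. Q_B = (1/0.02)·74.03·2.491^(2/3)·√0.018 = 912.4 m³/s.
The larger discharge is 912.4 m³/s and the smaller is 499.1 m³/s; the ratio is 1.83.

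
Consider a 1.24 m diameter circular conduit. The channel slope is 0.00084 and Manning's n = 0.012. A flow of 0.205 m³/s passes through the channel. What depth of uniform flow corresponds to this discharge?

y_n = 0.328 m

Manning's equation rearranged: A R^(2/3) = nQ / (1·√S) = 0.012 × 0.205 / (√0.00084) = 0.08488.
Trying y = 0.363 m: A R^(2/3) = 0.1033 — too large.
Trying y = 0.328 m: A R^(2/3) = 0.08471 — close enough.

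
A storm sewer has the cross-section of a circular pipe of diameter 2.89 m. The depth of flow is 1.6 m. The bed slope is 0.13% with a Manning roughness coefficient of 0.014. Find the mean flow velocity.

For a circular section of diameter D = 2.89 m at depth y = 1.6 m, the central angle is θ = 2 arccos(1 − 2y/D) = 3.357 rad. Then A = (D²/8)(θ − sin θ) = 3.727 m² and P = Dθ/2 = 4.85 m.
Hydraulic radius R = A/P = 3.727/4.85 = 0.7684 m.
From Manning's equation, V = (1/n) R^(2/3) S^(1/2) = (1/0.014) × 0.7684^(2/3) × 0.0013^(1/2) = 2.16 m/s.

V = 2.16 m/s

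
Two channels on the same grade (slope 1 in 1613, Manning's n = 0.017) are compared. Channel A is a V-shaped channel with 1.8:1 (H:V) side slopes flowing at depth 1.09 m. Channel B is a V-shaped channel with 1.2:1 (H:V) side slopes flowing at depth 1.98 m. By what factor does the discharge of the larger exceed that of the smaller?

Channel A: For a triangular section with side slope z = 1.8: A = zy² = 1.8×1.09² = 2.139 m²; P = 2y√(1+z²) = 2×1.09×2.059 = 4.489 m. Hydraulic radius R = A/P = 2.139/4.489 = 0.4764 m. Q_A = (1/0.017)·2.139·0.4764^(2/3)·√0.00062 = 1.911 m³/s.
Channel B: For a triangular section with side slope z = 1.2: A = zy² = 1.2×1.98² = 4.704 m²; P = 2y√(1+z²) = 2×1.98×1.562 = 6.186 m. Hydraulic radius R = A/P = 4.704/6.186 = 0.7605 m. Q_B = (1/0.017)·4.704·0.7605^(2/3)·√0.00062 = 5.741 m³/s.
The larger discharge is 5.741 m³/s and the smaller is 1.911 m³/s; the ratio is 3.

3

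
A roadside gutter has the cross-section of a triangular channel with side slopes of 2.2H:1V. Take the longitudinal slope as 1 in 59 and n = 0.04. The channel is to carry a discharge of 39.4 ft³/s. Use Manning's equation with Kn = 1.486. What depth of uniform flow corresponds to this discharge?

Manning's equation rearranged: A R^(2/3) = nQ / (1.486·√S) = 0.04 × 39.4 / (1.486 × √0.01695) = 8.146.
Try y = 2.28 ft: A R^(2/3) = 11.72 — too large.
Try y = 1.99 ft: A R^(2/3) = 8.156 — close enough.

y_n = 1.99 ft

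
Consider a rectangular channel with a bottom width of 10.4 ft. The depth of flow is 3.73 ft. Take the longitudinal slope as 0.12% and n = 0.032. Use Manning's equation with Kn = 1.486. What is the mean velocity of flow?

V = 2.7 ft/s

Flow area A = b·y = 10.4 × 3.73 = 38.79 ft². Wetted perimeter P = b + 2y = 10.4 + 2×3.73 = 17.86 ft.
Hydraulic radius R = A/P = 38.79/17.86 = 2.172 ft.
From Manning's equation, V = (1.486/n) R^(2/3) S^(1/2) = (1.486/0.032) × 2.172^(2/3) × 0.0012^(1/2) = 2.7 ft/s.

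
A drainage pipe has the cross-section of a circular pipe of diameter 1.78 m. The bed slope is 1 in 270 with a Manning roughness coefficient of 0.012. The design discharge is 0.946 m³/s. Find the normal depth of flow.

Manning's equation rearranged: A R^(2/3) = nQ / (1·√S) = 0.012 × 0.946 / (√0.003704) = 0.1865.
Trying y = 0.31 m: A R^(2/3) = 0.09584 — low.
Trying y = 0.431 m: A R^(2/3) = 0.1865 — ≈ 0.1865.

y_n = 0.431 m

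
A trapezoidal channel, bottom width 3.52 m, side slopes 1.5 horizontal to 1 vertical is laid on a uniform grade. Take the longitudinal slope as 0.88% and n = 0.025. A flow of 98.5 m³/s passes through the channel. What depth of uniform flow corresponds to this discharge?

Manning's equation rearranged: A R^(2/3) = nQ / (1·√S) = 0.025 × 98.5 / (√0.0088) = 26.25.
Trying y = 2.18 m: A R^(2/3) = 17.64 — too small.
Trying y = 3.2 m: A R^(2/3) = 38.93 — too large.
Trying y = 2.65 m: A R^(2/3) = 26.25 — ≈ 26.25.

y_n = 2.65 m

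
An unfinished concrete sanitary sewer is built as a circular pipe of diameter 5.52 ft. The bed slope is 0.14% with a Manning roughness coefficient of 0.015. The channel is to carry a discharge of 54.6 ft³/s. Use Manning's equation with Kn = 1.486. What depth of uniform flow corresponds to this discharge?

Manning's equation rearranged: A R^(2/3) = nQ / (1.486·√S) = 0.015 × 54.6 / (1.486 × √0.0014) = 14.73.
Try y = 2.26 ft: A R^(2/3) = 10.43 — short.
Try y = 3.1 ft: A R^(2/3) = 17.97 — over.
Try y = 2.75 ft: A R^(2/3) = 14.74 — ≈ 14.73.

y_n = 2.75 ft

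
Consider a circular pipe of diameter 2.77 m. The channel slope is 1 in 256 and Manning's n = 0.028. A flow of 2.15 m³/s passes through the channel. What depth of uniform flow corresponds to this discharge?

y_n = 0.849 m

Manning's equation rearranged: A R^(2/3) = nQ / (1·√S) = 0.028 × 2.15 / (√0.003906) = 0.9632.
Trying y = 0.745 m: A R^(2/3) = 0.7464 — short.
Trying y = 0.849 m: A R^(2/3) = 0.9628 — matches.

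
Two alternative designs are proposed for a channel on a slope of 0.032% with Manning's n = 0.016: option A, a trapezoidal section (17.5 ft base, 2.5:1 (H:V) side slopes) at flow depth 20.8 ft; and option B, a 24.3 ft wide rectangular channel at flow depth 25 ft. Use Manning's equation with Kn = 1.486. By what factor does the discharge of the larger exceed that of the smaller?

2.93

Channel A: With bottom width b = 17.5 ft and side slope z = 2.5: A = (b + zy)y = (17.5 + 2.5×20.8)×20.8 = 1446 ft²; P = b + 2y√(1+z²) = 17.5 + 2×20.8×2.693 = 129.5 ft. Hydraulic radius R = A/P = 1446/129.5 = 11.16 ft. Q_A = (1.486/0.016)·1446·11.16^(2/3)·√0.00032 = 12000 ft³/s.
Channel B: Flow area A = b·y = 24.3 × 25 = 607.5 ft². Wetted perimeter P = b + 2y = 24.3 + 2×25 = 74.3 ft. Hydraulic radius R = A/P = 607.5/74.3 = 8.176 ft. Q_B = (1.486/0.016)·607.5·8.176^(2/3)·√0.00032 = 4096 ft³/s.
The larger discharge is 12000 ft³/s and the smaller is 4096 ft³/s; the ratio is 2.93.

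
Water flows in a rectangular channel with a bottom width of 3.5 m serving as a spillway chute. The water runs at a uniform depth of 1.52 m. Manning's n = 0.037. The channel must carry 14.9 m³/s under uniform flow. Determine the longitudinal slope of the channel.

Flow area A = b·y = 3.5 × 1.52 = 5.32 m². Wetted perimeter P = b + 2y = 3.5 + 2×1.52 = 6.54 m.
Hydraulic radius R = A/P = 5.32/6.54 = 0.8135 m.
From Manning's equation, S = [nQ / (1 A R^(2/3))]² = [0.037 × 14.9 / (1 × 5.32 × 0.8135^(2/3))]² = 0.0141.

S = 0.0141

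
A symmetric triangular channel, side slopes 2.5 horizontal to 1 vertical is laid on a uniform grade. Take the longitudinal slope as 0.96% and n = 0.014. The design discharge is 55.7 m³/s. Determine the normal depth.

y_n = 1.87 m

Manning's equation rearranged: A R^(2/3) = nQ / (1·√S) = 0.014 × 55.7 / (√0.0096) = 7.959.
Trying y = 2.34 m: A R^(2/3) = 14.47 — over.
Trying y = 1.61 m: A R^(2/3) = 5.337 — short.
Trying y = 1.87 m: A R^(2/3) = 7.956 — close enough.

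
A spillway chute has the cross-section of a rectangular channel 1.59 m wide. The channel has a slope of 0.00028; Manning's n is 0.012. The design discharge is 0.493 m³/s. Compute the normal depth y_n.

y_n = 0.492 m

Manning's equation rearranged: A R^(2/3) = nQ / (1·√S) = 0.012 × 0.493 / (√0.00028) = 0.3535.
Try y = 0.396 m: A R^(2/3) = 0.2593 — short.
Try y = 0.492 m: A R^(2/3) = 0.3536 — matches.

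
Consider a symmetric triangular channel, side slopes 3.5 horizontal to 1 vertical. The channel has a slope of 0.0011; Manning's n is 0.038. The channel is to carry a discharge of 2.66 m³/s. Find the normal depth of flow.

Manning's equation rearranged: A R^(2/3) = nQ / (1·√S) = 0.038 × 2.66 / (√0.0011) = 3.048.
At y = 1.26 m: A R^(2/3) = 3.978 — high.
At y = 0.971 m: A R^(2/3) = 1.986 — low.
At y = 1.14 m: A R^(2/3) = 3.046 — matches.

y_n = 1.14 m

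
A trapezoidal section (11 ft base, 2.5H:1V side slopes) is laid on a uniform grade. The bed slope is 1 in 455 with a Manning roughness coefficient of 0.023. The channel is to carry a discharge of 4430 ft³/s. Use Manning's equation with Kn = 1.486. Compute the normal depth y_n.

y_n = 11.2 ft

Manning's equation rearranged: A R^(2/3) = nQ / (1.486·√S) = 0.023 × 4430 / (1.486 × √0.002198) = 1463.
Trying y = 9.48 ft: A R^(2/3) = 1000 — short.
Trying y = 14.1 ft: A R^(2/3) = 2499 — over.
Trying y = 11.2 ft: A R^(2/3) = 1462 — close enough.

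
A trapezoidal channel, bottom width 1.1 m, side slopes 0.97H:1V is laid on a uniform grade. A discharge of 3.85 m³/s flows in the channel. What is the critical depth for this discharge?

y_c = 0.838 m

At critical depth, Q² T / (g A³) = 1, i.e. A³/T = Q²/g = 3.85²/9.81 = 1.511.
Try y = 0.657 m: A³/T = 0.6262 — too small.
Try y = 0.959 m: A³/T = 2.493 — too large.
Try y = 0.838 m: A³/T = 1.511 — matches.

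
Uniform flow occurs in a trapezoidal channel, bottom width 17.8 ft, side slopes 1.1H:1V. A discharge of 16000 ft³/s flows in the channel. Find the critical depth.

At critical depth, Q² T / (g A³) = 1, i.e. A³/T = Q²/g = 16000²/32.2 = 7950000.
Trying y = 15.5 ft: A³/T = 3037000 — short.
Trying y = 23.7 ft: A³/T = 16070000 — over.
Trying y = 19.9 ft: A³/T = 8001000 — close enough.

y_c = 19.9 ft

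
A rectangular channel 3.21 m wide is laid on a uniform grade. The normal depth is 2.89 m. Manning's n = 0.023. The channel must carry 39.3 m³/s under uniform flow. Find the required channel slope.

S = 0.0091

Flow area A = b·y = 3.21 × 2.89 = 9.277 m². Wetted perimeter P = b + 2y = 3.21 + 2×2.89 = 8.99 m.
Hydraulic radius R = A/P = 9.277/8.99 = 1.032 m.
From Manning's equation, S = [nQ / (1 A R^(2/3))]² = [0.023 × 39.3 / (1 × 9.277 × 1.032^(2/3))]² = 0.0091.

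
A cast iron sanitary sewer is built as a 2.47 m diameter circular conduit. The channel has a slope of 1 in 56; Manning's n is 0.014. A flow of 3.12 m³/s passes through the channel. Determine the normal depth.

Manning's equation rearranged: A R^(2/3) = nQ / (1·√S) = 0.014 × 3.12 / (√0.01786) = 0.3269.
At y = 0.377 m: A R^(2/3) = 0.1751 — too small.
At y = 0.617 m: A R^(2/3) = 0.4752 — too large.
At y = 0.512 m: A R^(2/3) = 0.3271 — ≈ 0.3269.

y_n = 0.512 m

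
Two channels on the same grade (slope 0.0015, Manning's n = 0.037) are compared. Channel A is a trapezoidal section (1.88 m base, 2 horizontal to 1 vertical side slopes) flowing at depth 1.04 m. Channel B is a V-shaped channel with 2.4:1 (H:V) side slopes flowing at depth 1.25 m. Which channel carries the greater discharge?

Channel A: With bottom width b = 1.88 m and side slope z = 2: A = (b + zy)y = (1.88 + 2×1.04)×1.04 = 4.118 m²; P = b + 2y√(1+z²) = 1.88 + 2×1.04×2.236 = 6.531 m. Hydraulic radius R = A/P = 4.118/6.531 = 0.6306 m. Q_A = (1/0.037)·4.118·0.6306^(2/3)·√0.0015 = 3.17 m³/s.
Channel B: For a triangular section with side slope z = 2.4: A = zy² = 2.4×1.25² = 3.75 m²; P = 2y√(1+z²) = 2×1.25×2.6 = 6.5 m. Hydraulic radius R = A/P = 3.75/6.5 = 0.5769 m. Q_B = (1/0.037)·3.75·0.5769^(2/3)·√0.0015 = 2.72 m³/s.
Q_A = 3.17 m³/s vs Q_B = 2.72 m³/s, so channel A carries more.

channel A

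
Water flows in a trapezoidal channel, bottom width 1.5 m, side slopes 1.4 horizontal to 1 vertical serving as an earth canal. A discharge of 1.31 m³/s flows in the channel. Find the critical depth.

At critical depth, Q² T / (g A³) = 1, i.e. A³/T = Q²/g = 1.31²/9.81 = 0.1749.
Trying y = 0.266 m: A³/T = 0.05504 — low.
Trying y = 0.464 m: A³/T = 0.3545 — high.
Trying y = 0.377 m: A³/T = 0.1748 — matches.

y_c = 0.377 m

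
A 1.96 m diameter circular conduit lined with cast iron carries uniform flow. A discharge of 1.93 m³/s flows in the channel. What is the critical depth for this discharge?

y_c = 0.658 m

At critical depth, Q² T / (g A³) = 1, i.e. A³/T = Q²/g = 1.93²/9.81 = 0.3797.
At y = 0.72 m: A³/T = 0.5372 — high.
At y = 0.485 m: A³/T = 0.1162 — low.
At y = 0.658 m: A³/T = 0.3796 — close enough.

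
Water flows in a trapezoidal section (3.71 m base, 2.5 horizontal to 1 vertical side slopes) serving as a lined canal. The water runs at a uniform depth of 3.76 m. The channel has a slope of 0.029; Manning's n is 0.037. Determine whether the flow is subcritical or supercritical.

supercritical

With bottom width b = 3.71 m and side slope z = 2.5: A = (b + zy)y = (3.71 + 2.5×3.76)×3.76 = 49.29 m²; P = b + 2y√(1+z²) = 3.71 + 2×3.76×2.693 = 23.96 m.
Hydraulic radius R = A/P = 49.29/23.96 = 2.057 m.
V = (1/n) R^(2/3) √S = (1/0.037) × 2.057^(2/3) × √0.029 = 7.445 m/s. Hydraulic depth D_h = A/T = 49.29/22.51 = 2.19 m.
Froude number Fr = V/√(g·D_h) = 7.445/√(9.81×2.19) = 1.61, which is greater than 1, so the flow is supercritical.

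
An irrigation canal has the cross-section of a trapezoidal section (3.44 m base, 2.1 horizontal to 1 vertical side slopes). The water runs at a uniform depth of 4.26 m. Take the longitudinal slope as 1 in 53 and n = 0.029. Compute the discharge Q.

With bottom width b = 3.44 m and side slope z = 2.1: A = (b + zy)y = (3.44 + 2.1×4.26)×4.26 = 52.76 m²; P = b + 2y√(1+z²) = 3.44 + 2×4.26×2.326 = 23.26 m.
Hydraulic radius R = A/P = 52.76/23.26 = 2.269 m.
Manning's equation: Q = (1/n) A R^(2/3) S^(1/2) = (1/0.029) × 52.76 × 2.269^(2/3) × 0.01887^(1/2) = 432 m³/s.

Q = 432 m³/s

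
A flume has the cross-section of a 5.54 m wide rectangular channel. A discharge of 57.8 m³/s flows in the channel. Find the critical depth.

y_c = 2.23 m

For a rectangular channel, critical depth y_c = (q²/g)^(1/3) where q = Q/b = 57.8/5.54 = 10.43 m²/s.
So y_c = (10.43²/9.81)^(1/3) = 2.23 m.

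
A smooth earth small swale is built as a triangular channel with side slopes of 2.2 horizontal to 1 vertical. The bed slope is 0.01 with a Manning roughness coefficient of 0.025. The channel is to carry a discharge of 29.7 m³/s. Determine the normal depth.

Manning's equation rearranged: A R^(2/3) = nQ / (1·√S) = 0.025 × 29.7 / (√0.01) = 7.425.
At y = 2.43 m: A R^(2/3) = 13.89 — over.
At y = 1.73 m: A R^(2/3) = 5.615 — short.
At y = 1.92 m: A R^(2/3) = 7.413 — ≈ 7.425.

y_n = 1.92 m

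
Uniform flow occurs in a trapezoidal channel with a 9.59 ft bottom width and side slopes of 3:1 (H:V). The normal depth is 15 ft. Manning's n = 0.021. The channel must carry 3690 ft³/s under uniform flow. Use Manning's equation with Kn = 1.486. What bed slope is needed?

S = 0.00026

With bottom width b = 9.59 ft and side slope z = 3: A = (b + zy)y = (9.59 + 3×15)×15 = 818.9 ft²; P = b + 2y√(1+z²) = 9.59 + 2×15×3.162 = 104.5 ft.
Hydraulic radius R = A/P = 818.9/104.5 = 7.839 ft.
From Manning's equation, S = [nQ / (1.486 A R^(2/3))]² = [0.021 × 3690 / (1.486 × 818.9 × 7.839^(2/3))]² = 0.00026.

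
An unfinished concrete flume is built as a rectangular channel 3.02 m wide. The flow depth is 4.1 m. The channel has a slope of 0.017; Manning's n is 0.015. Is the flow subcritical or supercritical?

Flow area A = b·y = 3.02 × 4.1 = 12.38 m². Wetted perimeter P = b + 2y = 3.02 + 2×4.1 = 11.22 m.
Hydraulic radius R = A/P = 12.38/11.22 = 1.104 m.
V = (1/n) R^(2/3) √S = (1/0.015) × 1.104^(2/3) × √0.017 = 9.283 m/s. Hydraulic depth D_h = A/T = 12.38/3.02 = 4.1 m.
Froude number Fr = V/√(g·D_h) = 9.283/√(9.81×4.1) = 1.46, which is greater than 1, so the flow is supercritical.

supercritical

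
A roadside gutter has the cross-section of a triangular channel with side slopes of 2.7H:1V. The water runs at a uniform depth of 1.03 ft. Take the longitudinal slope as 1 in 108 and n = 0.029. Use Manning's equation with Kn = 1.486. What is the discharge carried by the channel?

Q = 8.69 ft³/s

For a triangular section with side slope z = 2.7: A = zy² = 2.7×1.03² = 2.864 ft²; P = 2y√(1+z²) = 2×1.03×2.879 = 5.931 ft.
Hydraulic radius R = A/P = 2.864/5.931 = 0.4829 ft.
Manning's equation: Q = (1.486/n) A R^(2/3) S^(1/2) = (1.486/0.029) × 2.864 × 0.4829^(2/3) × 0.009259^(1/2) = 8.69 ft³/s.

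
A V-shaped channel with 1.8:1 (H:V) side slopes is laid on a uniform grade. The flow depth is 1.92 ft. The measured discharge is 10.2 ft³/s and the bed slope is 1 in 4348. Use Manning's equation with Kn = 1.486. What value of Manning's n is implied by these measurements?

For a triangular section with side slope z = 1.8: A = zy² = 1.8×1.92² = 6.636 ft²; P = 2y√(1+z²) = 2×1.92×2.059 = 7.907 ft.
Hydraulic radius R = A/P = 6.636/7.907 = 0.8392 ft.
Rearranging Manning's equation: n = (1.486/Q) A R^(2/3) S^(1/2) = (1.486/10.2) × 6.636 × 0.8392^(2/3) × √0.00023 = 0.013.

n = 0.013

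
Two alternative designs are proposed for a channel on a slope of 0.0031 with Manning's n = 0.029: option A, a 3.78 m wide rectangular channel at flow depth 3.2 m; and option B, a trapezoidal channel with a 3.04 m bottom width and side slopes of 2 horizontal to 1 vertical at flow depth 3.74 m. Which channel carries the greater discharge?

channel B

Channel A: Flow area A = b·y = 3.78 × 3.2 = 12.1 m². Wetted perimeter P = b + 2y = 3.78 + 2×3.2 = 10.18 m. Hydraulic radius R = A/P = 12.1/10.18 = 1.188 m. Q_A = (1/0.029)·12.1·1.188^(2/3)·√0.0031 = 26.05 m³/s.
Channel B: With bottom width b = 3.04 m and side slope z = 2: A = (b + zy)y = (3.04 + 2×3.74)×3.74 = 39.34 m²; P = b + 2y√(1+z²) = 3.04 + 2×3.74×2.236 = 19.77 m. Hydraulic radius R = A/P = 39.34/19.77 = 1.991 m. Q_B = (1/0.029)·39.34·1.991^(2/3)·√0.0031 = 119.5 m³/s.
Q_A = 26.05 m³/s vs Q_B = 119.5 m³/s, so channel B carries more.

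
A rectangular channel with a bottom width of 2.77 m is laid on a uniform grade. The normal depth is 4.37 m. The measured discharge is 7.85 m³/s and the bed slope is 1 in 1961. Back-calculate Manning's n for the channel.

n = 0.036

Flow area A = b·y = 2.77 × 4.37 = 12.1 m². Wetted perimeter P = b + 2y = 2.77 + 2×4.37 = 11.51 m.
Hydraulic radius R = A/P = 12.1/11.51 = 1.052 m.
Rearranging Manning's equation: n = (1/Q) A R^(2/3) S^(1/2) = (1/7.85) × 12.1 × 1.052^(2/3) × √0.0005099 = 0.036.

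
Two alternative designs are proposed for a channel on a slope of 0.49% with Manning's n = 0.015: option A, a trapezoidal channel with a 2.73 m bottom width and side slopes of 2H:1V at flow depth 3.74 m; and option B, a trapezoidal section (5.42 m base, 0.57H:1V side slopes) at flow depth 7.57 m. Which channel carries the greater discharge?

channel B

Channel A: With bottom width b = 2.73 m and side slope z = 2: A = (b + zy)y = (2.73 + 2×3.74)×3.74 = 38.19 m²; P = b + 2y√(1+z²) = 2.73 + 2×3.74×2.236 = 19.46 m. Hydraulic radius R = A/P = 38.19/19.46 = 1.963 m. Q_A = (1/0.015)·38.19·1.963^(2/3)·√0.0049 = 279.3 m³/s.
Channel B: With bottom width b = 5.42 m and side slope z = 0.57: A = (b + zy)y = (5.42 + 0.57×7.57)×7.57 = 73.69 m²; P = b + 2y√(1+z²) = 5.42 + 2×7.57×1.151 = 22.85 m. Hydraulic radius R = A/P = 73.69/22.85 = 3.226 m. Q_B = (1/0.015)·73.69·3.226^(2/3)·√0.0049 = 750.8 m³/s.
Q_A = 279.3 m³/s vs Q_B = 750.8 m³/s, so channel B carries more.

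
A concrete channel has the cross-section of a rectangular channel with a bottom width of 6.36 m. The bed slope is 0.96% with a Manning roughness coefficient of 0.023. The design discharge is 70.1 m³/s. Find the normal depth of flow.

Manning's equation rearranged: A R^(2/3) = nQ / (1·√S) = 0.023 × 70.1 / (√0.0096) = 16.46.
At y = 1.87 m: A R^(2/3) = 13.26 — short.
At y = 2.18 m: A R^(2/3) = 16.46 — matches.

y_n = 2.18 m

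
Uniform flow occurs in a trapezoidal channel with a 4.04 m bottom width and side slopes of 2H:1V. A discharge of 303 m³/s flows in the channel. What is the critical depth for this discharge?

y_c = 4.52 m

At critical depth, Q² T / (g A³) = 1, i.e. A³/T = Q²/g = 303²/9.81 = 9359.
At y = 3.14 m: A³/T = 2050 — short.
At y = 4.52 m: A³/T = 9342 — matches.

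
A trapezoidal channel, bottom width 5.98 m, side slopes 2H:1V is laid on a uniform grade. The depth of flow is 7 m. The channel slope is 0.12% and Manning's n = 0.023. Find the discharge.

With bottom width b = 5.98 m and side slope z = 2: A = (b + zy)y = (5.98 + 2×7)×7 = 139.9 m²; P = b + 2y√(1+z²) = 5.98 + 2×7×2.236 = 37.28 m.
Hydraulic radius R = A/P = 139.9/37.28 = 3.751 m.
Manning's equation: Q = (1/n) A R^(2/3) S^(1/2) = (1/0.023) × 139.9 × 3.751^(2/3) × 0.0012^(1/2) = 509 m³/s.

Q = 509 m³/s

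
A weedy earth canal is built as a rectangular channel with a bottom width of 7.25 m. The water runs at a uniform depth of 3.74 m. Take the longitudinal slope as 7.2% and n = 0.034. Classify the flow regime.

supercritical

Flow area A = b·y = 7.25 × 3.74 = 27.12 m². Wetted perimeter P = b + 2y = 7.25 + 2×3.74 = 14.73 m.
Hydraulic radius R = A/P = 27.12/14.73 = 1.841 m.
V = (1/n) R^(2/3) √S = (1/0.034) × 1.841^(2/3) × √0.072 = 11.85 m/s. Hydraulic depth D_h = A/T = 27.12/7.25 = 3.74 m.
Froude number Fr = V/√(g·D_h) = 11.85/√(9.81×3.74) = 1.96, which is greater than 1, so the flow is supercritical.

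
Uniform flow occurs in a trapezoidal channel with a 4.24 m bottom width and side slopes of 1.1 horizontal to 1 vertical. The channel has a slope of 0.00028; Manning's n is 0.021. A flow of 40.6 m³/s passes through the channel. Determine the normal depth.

y_n = 3.77 m

Manning's equation rearranged: A R^(2/3) = nQ / (1·√S) = 0.021 × 40.6 / (√0.00028) = 50.95.
Trying y = 4.28 m: A R^(2/3) = 65.9 — over.
Trying y = 3.12 m: A R^(2/3) = 35.04 — short.
Trying y = 3.77 m: A R^(2/3) = 50.97 — matches.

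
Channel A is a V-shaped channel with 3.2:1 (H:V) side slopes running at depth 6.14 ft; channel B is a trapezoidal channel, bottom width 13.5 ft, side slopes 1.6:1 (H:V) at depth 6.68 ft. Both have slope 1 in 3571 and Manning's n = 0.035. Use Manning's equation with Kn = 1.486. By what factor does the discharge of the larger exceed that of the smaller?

1.7

Channel A: For a triangular section with side slope z = 3.2: A = zy² = 3.2×6.14² = 120.6 ft²; P = 2y√(1+z²) = 2×6.14×3.353 = 41.17 ft. Hydraulic radius R = A/P = 120.6/41.17 = 2.93 ft. Q_A = (1.486/0.035)·120.6·2.93^(2/3)·√0.00028 = 175.5 ft³/s.
Channel B: With bottom width b = 13.5 ft and side slope z = 1.6: A = (b + zy)y = (13.5 + 1.6×6.68)×6.68 = 161.6 ft²; P = b + 2y√(1+z²) = 13.5 + 2×6.68×1.887 = 38.71 ft. Hydraulic radius R = A/P = 161.6/38.71 = 4.174 ft. Q_B = (1.486/0.035)·161.6·4.174^(2/3)·√0.00028 = 297.6 ft³/s.
The larger discharge is 297.6 ft³/s and the smaller is 175.5 ft³/s; the ratio is 1.7.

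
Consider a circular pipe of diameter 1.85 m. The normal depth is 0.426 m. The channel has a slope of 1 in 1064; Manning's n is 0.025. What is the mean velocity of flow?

V = 0.49 m/s

For a circular section of diameter D = 1.85 m at depth y = 0.426 m, the central angle is θ = 2 arccos(1 − 2y/D) = 2.002 rad. Then A = (D²/8)(θ − sin θ) = 0.4678 m² and P = Dθ/2 = 1.852 m.
Hydraulic radius R = A/P = 0.4678/1.852 = 0.2526 m.
From Manning's equation, V = (1/n) R^(2/3) S^(1/2) = (1/0.025) × 0.2526^(2/3) × 0.0009398^(1/2) = 0.49 m/s.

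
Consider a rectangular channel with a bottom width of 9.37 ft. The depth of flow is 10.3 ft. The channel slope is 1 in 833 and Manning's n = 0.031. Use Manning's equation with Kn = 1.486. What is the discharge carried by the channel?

Flow area A = b·y = 9.37 × 10.3 = 96.51 ft². Wetted perimeter P = b + 2y = 9.37 + 2×10.3 = 29.97 ft.
Hydraulic radius R = A/P = 96.51/29.97 = 3.22 ft.
Manning's equation: Q = (1.486/n) A R^(2/3) S^(1/2) = (1.486/0.031) × 96.51 × 3.22^(2/3) × 0.0012^(1/2) = 350 ft³/s.

Q = 350 ft³/s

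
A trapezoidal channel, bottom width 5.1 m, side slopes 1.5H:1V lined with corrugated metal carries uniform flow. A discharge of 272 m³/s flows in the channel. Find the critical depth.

y_c = 4.41 m

At critical depth, Q² T / (g A³) = 1, i.e. A³/T = Q²/g = 272²/9.81 = 7542.
Try y = 5.18 m: A³/T = 14360 — too large.
Try y = 4.41 m: A³/T = 7523 — ≈ 7542.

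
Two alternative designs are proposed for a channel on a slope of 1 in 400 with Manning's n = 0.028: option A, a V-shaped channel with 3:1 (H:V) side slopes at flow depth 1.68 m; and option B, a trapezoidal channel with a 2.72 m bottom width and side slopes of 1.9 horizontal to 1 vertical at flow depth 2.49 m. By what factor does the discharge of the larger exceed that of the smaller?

3.16

Channel A: For a triangular section with side slope z = 3: A = zy² = 3×1.68² = 8.467 m²; P = 2y√(1+z²) = 2×1.68×3.162 = 10.63 m. Hydraulic radius R = A/P = 8.467/10.63 = 0.7969 m. Q_A = (1/0.028)·8.467·0.7969^(2/3)·√0.0025 = 13 m³/s.
Channel B: With bottom width b = 2.72 m and side slope z = 1.9: A = (b + zy)y = (2.72 + 1.9×2.49)×2.49 = 18.55 m²; P = b + 2y√(1+z²) = 2.72 + 2×2.49×2.147 = 13.41 m. Hydraulic radius R = A/P = 18.55/13.41 = 1.383 m. Q_B = (1/0.028)·18.55·1.383^(2/3)·√0.0025 = 41.13 m³/s.
The larger discharge is 41.13 m³/s and the smaller is 13 m³/s; the ratio is 3.16.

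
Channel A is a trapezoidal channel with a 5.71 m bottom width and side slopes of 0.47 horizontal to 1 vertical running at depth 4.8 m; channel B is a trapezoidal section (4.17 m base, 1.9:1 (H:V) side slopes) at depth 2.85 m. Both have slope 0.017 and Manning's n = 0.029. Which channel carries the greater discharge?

channel A

Channel A: With bottom width b = 5.71 m and side slope z = 0.47: A = (b + zy)y = (5.71 + 0.47×4.8)×4.8 = 38.24 m²; P = b + 2y√(1+z²) = 5.71 + 2×4.8×1.105 = 16.32 m. Hydraulic radius R = A/P = 38.24/16.32 = 2.343 m. Q_A = (1/0.029)·38.24·2.343^(2/3)·√0.017 = 303.3 m³/s.
Channel B: With bottom width b = 4.17 m and side slope z = 1.9: A = (b + zy)y = (4.17 + 1.9×2.85)×2.85 = 27.32 m²; P = b + 2y√(1+z²) = 4.17 + 2×2.85×2.147 = 16.41 m. Hydraulic radius R = A/P = 27.32/16.41 = 1.665 m. Q_B = (1/0.029)·27.32·1.665^(2/3)·√0.017 = 172.5 m³/s.
Q_A = 303.3 m³/s vs Q_B = 172.5 m³/s, so channel A carries more.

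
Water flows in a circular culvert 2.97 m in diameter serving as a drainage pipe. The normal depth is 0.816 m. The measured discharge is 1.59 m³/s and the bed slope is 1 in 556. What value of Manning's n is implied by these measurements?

For a circular section of diameter D = 2.97 m at depth y = 0.816 m, the central angle is θ = 2 arccos(1 − 2y/D) = 2.207 rad. Then A = (D²/8)(θ − sin θ) = 1.546 m² and P = Dθ/2 = 3.277 m.
Hydraulic radius R = A/P = 1.546/3.277 = 0.4719 m.
Rearranging Manning's equation: n = (1/Q) A R^(2/3) S^(1/2) = (1/1.59) × 1.546 × 0.4719^(2/3) × √0.001799 = 0.025.

n = 0.025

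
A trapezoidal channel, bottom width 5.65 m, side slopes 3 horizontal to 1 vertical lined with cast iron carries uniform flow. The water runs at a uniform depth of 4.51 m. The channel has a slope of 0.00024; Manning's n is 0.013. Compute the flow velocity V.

With bottom width b = 5.65 m and side slope z = 3: A = (b + zy)y = (5.65 + 3×4.51)×4.51 = 86.5 m²; P = b + 2y√(1+z²) = 5.65 + 2×4.51×3.162 = 34.17 m.
Hydraulic radius R = A/P = 86.5/34.17 = 2.531 m.
From Manning's equation, V = (1/n) R^(2/3) S^(1/2) = (1/0.013) × 2.531^(2/3) × 0.00024^(1/2) = 2.21 m/s.

V = 2.21 m/s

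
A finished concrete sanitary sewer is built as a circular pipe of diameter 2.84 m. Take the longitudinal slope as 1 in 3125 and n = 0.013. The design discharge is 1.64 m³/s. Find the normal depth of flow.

y_n = 0.94 m

Manning's equation rearranged: A R^(2/3) = nQ / (1·√S) = 0.013 × 1.64 / (√0.00032) = 1.192.
Try y = 0.721 m: A R^(2/3) = 0.712 — short.
Try y = 1.07 m: A R^(2/3) = 1.522 — over.
Try y = 0.94 m: A R^(2/3) = 1.192 — matches.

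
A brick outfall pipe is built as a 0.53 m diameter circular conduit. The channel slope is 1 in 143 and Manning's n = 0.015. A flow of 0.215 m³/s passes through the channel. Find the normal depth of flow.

Manning's equation rearranged: A R^(2/3) = nQ / (1·√S) = 0.015 × 0.215 / (√0.006993) = 0.03857.
Try y = 0.345 m: A R^(2/3) = 0.04346 — high.
Try y = 0.243 m: A R^(2/3) = 0.02468 — low.
Try y = 0.318 m: A R^(2/3) = 0.03852 — ≈ 0.03857.

y_n = 0.318 m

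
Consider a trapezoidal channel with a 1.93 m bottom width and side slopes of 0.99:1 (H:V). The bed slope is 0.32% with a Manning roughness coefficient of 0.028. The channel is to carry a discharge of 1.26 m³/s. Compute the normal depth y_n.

Manning's equation rearranged: A R^(2/3) = nQ / (1·√S) = 0.028 × 1.26 / (√0.0032) = 0.6237.
Try y = 0.558 m: A R^(2/3) = 0.7466 — over.
Try y = 0.425 m: A R^(2/3) = 0.467 — short.
Try y = 0.503 m: A R^(2/3) = 0.6238 — matches.

y_n = 0.503 m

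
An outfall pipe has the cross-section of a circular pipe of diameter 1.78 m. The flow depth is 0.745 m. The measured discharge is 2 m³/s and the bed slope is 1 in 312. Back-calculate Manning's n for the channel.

n = 0.015

For a circular section of diameter D = 1.78 m at depth y = 0.745 m, the central angle is θ = 2 arccos(1 − 2y/D) = 2.814 rad. Then A = (D²/8)(θ − sin θ) = 0.9873 m² and P = Dθ/2 = 2.505 m.
Hydraulic radius R = A/P = 0.9873/2.505 = 0.3942 m.
Rearranging Manning's equation: n = (1/Q) A R^(2/3) S^(1/2) = (1/2) × 0.9873 × 0.3942^(2/3) × √0.003205 = 0.015.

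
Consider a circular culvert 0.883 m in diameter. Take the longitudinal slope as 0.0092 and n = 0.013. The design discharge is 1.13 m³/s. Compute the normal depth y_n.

Manning's equation rearranged: A R^(2/3) = nQ / (1·√S) = 0.013 × 1.13 / (√0.0092) = 0.1532.
Try y = 0.389 m: A R^(2/3) = 0.08972 — low.
Try y = 0.603 m: A R^(2/3) = 0.1812 — high.
Try y = 0.536 m: A R^(2/3) = 0.153 — matches.

y_n = 0.536 m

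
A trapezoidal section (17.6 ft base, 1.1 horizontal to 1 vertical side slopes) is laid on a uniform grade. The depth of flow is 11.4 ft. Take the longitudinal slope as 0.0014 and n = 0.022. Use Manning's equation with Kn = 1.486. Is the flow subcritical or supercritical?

With bottom width b = 17.6 ft and side slope z = 1.1: A = (b + zy)y = (17.6 + 1.1×11.4)×11.4 = 343.6 ft²; P = b + 2y√(1+z²) = 17.6 + 2×11.4×1.487 = 51.49 ft.
Hydraulic radius R = A/P = 343.6/51.49 = 6.672 ft.
V = (1.486/n) R^(2/3) √S = (1.486/0.022) × 6.672^(2/3) × √0.0014 = 8.957 ft/s. Hydraulic depth D_h = A/T = 343.6/42.68 = 8.051 ft.
Froude number Fr = V/√(g·D_h) = 8.957/√(32.2×8.051) = 0.556, which is less than 1, so the flow is subcritical.

subcritical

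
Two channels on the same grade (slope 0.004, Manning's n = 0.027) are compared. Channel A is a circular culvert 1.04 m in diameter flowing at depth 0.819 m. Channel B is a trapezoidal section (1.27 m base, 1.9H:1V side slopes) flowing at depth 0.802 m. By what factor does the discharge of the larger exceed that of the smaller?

Channel A: For a circular section of diameter D = 1.04 m at depth y = 0.819 m, the central angle is θ = 2 arccos(1 − 2y/D) = 4.367 rad. Then A = (D²/8)(θ − sin θ) = 0.7176 m² and P = Dθ/2 = 2.271 m. Hydraulic radius R = A/P = 0.7176/2.271 = 0.316 m. Q_A = (1/0.027)·0.7176·0.316^(2/3)·√0.004 = 0.7799 m³/s.
Channel B: With bottom width b = 1.27 m and side slope z = 1.9: A = (b + zy)y = (1.27 + 1.9×0.802)×0.802 = 2.241 m²; P = b + 2y√(1+z²) = 1.27 + 2×0.802×2.147 = 4.714 m. Hydraulic radius R = A/P = 2.241/4.714 = 0.4753 m. Q_B = (1/0.027)·2.241·0.4753^(2/3)·√0.004 = 3.197 m³/s.
The larger discharge is 3.197 m³/s and the smaller is 0.7799 m³/s; the ratio is 4.1.

4.1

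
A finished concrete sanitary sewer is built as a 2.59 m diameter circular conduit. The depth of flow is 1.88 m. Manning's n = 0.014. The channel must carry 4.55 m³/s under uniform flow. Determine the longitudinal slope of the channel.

For a circular section of diameter D = 2.59 m at depth y = 1.88 m, the central angle is θ = 2 arccos(1 − 2y/D) = 4.079 rad. Then A = (D²/8)(θ − sin θ) = 4.096 m² and P = Dθ/2 = 5.282 m.
Hydraulic radius R = A/P = 4.096/5.282 = 0.7754 m.
From Manning's equation, S = [nQ / (1 A R^(2/3))]² = [0.014 × 4.55 / (1 × 4.096 × 0.7754^(2/3))]² = 0.000339.

S = 0.000339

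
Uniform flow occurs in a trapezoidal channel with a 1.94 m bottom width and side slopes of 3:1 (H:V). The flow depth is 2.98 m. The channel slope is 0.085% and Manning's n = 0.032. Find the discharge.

With bottom width b = 1.94 m and side slope z = 3: A = (b + zy)y = (1.94 + 3×2.98)×2.98 = 32.42 m²; P = b + 2y√(1+z²) = 1.94 + 2×2.98×3.162 = 20.79 m.
Hydraulic radius R = A/P = 32.42/20.79 = 1.56 m.
Manning's equation: Q = (1/n) A R^(2/3) S^(1/2) = (1/0.032) × 32.42 × 1.56^(2/3) × 0.00085^(1/2) = 39.7 m³/s.

Q = 39.7 m³/s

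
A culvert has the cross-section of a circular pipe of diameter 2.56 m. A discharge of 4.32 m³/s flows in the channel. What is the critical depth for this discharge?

At critical depth, Q² T / (g A³) = 1, i.e. A³/T = Q²/g = 4.32²/9.81 = 1.902.
Trying y = 0.736 m: A³/T = 0.7915 — low.
Trying y = 1.09 m: A³/T = 3.601 — high.
Trying y = 0.923 m: A³/T = 1.9 — ≈ 1.902.

y_c = 0.923 m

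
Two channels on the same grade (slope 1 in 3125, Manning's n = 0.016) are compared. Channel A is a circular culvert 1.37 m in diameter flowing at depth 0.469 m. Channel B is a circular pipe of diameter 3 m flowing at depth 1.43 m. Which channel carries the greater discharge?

channel B

Channel A: For a circular section of diameter D = 1.37 m at depth y = 0.469 m, the central angle is θ = 2 arccos(1 − 2y/D) = 2.5 rad. Then A = (D²/8)(θ − sin θ) = 0.4461 m² and P = Dθ/2 = 1.712 m. Hydraulic radius R = A/P = 0.4461/1.712 = 0.2605 m. Q_A = (1/0.016)·0.4461·0.2605^(2/3)·√0.00032 = 0.2034 m³/s.
Channel B: For a circular section of diameter D = 3 m at depth y = 1.43 m, the central angle is θ = 2 arccos(1 − 2y/D) = 3.048 rad. Then A = (D²/8)(θ − sin θ) = 3.324 m² and P = Dθ/2 = 4.572 m. Hydraulic radius R = A/P = 3.324/4.572 = 0.7271 m. Q_B = (1/0.016)·3.324·0.7271^(2/3)·√0.00032 = 3.005 m³/s.
Q_A = 0.2034 m³/s vs Q_B = 3.005 m³/s, so channel B carries more.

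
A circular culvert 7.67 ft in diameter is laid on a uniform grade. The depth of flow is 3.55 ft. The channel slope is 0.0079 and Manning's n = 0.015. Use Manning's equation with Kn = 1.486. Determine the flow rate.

Q = 275 ft³/s

For a circular section of diameter D = 7.67 ft at depth y = 3.55 ft, the central angle is θ = 2 arccos(1 − 2y/D) = 2.993 rad. Then A = (D²/8)(θ − sin θ) = 20.92 ft² and P = Dθ/2 = 11.48 ft.
Hydraulic radius R = A/P = 20.92/11.48 = 1.823 ft.
Manning's equation: Q = (1.486/n) A R^(2/3) S^(1/2) = (1.486/0.015) × 20.92 × 1.823^(2/3) × 0.0079^(1/2) = 275 ft³/s.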